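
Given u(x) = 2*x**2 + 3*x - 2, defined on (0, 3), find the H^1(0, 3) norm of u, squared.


||u||_{H^1}^2 = 3417/5

The H^1 norm (squared) on an interval (0, L) is
  ||u||_{H^1}^2 = ∫_0^L u(x)^2 dx + ∫_0^L u'(x)^2 dx.
Compute u'(x) = 4*x + 3.
Then u(x)^2 = 4*x**4 + 12*x**3 + x**2 - 12*x + 4 and u'(x)^2 = 16*x**2 + 24*x + 9.
Integrate each monomial from 0 to 3 using ∫_0^3 c·x^n dx = c·3^(n+1)/(n+1):
  ∫_0^3 u(x)^2 dx = ∫_0^3 (4*x^4 + 12*x^3 + x^2 - 12*x + 4) dx. Term by term:
    ∫_0^3 4*x^4 dx = 972/5;  ∫_0^3 12*x^3 dx = 243;  ∫_0^3 x^2 dx = 9;
    ∫_0^3 -12*x dx = -54;  ∫_0^3 4 dx = 12.
  Sum: 972/5 + 243 + 9 − 54 + 12 = 2022/5.
  ∫_0^3 u'(x)^2 dx = ∫_0^3 (16*x^2 + 24*x + 9) dx. Term by term:
    ∫_0^3 16*x^2 dx = 144;  ∫_0^3 24*x dx = 108;  ∫_0^3 9 dx = 27.
  Sum: 144 + 108 + 27 = 279.
Adding: ||u||_{H^1}^2 = 2022/5 + 279 = 3417/5.


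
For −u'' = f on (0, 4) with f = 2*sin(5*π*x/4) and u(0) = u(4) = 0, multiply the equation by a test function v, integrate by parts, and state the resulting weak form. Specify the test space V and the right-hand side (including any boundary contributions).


V = H^1_0(0, 4) (so v(0) = v(4) = 0); weak form: ∫_0^4 u'v' dx = ∫_0^4 (2*sin(5*π*x/4)) v dx for all v ∈ V.

Multiply both sides by a test function v and integrate from 0 to 4:
  ∫_0^4 −u''(x) v(x) dx = ∫_0^4 f(x) v(x) dx.
Integrate the LHS by parts once:
  ∫_0^4 −u'' v dx = −[u'(x) v(x)]_0^4 + ∫_0^4 u'(x) v'(x) dx.
Thus ∫_0^4 u'(x) v'(x) dx = ∫_0^4 f(x) v(x) dx + [u'(x) v(x)]_0^4.
Choose V so that boundary terms are either known or forced to vanish.
u is Dirichlet: u(0) = u(4) = 0. Let V = H^1_0(0, 4); then v(0) = v(4) = 0, and [u' v]_0^4 = 0.
Weak formulation: find u (satisfying any essential BC) such that ∫_0^4 u'(x) v'(x) dx = ∫_0^4 f v dx for all v ∈ V.
Substituting f(x) = 2*sin(5*π*x/4), the right-hand side is ∫_0^4 (2*sin(5*π*x/4)) v dx.


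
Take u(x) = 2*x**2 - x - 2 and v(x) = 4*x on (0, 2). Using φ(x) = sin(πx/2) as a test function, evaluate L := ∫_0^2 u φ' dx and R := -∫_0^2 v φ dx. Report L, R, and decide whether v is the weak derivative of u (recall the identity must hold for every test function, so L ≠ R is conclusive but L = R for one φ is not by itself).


LHS = -12/π, RHS = -16/π. No, v is not the weak derivative of u.

u(x) = 2*x**2 - x - 2, classical derivative u'(x) = 4*x - 1.
φ(x) = sin(πx/2), so φ'(x) = π*cos(π*x/2)/2.
Note φ(0) = φ(2) = 0, so the boundary term u·φ vanishes.
LHS = ∫_0^2 u(x) φ'(x) dx = ∫_0^2 (π*x^2*cos(π*x/2) - π*x*cos(π*x/2)/2 - π*cos(π*x/2)) dx. Term by term:
  ∫_0^2 -π*cos(π*x/2) dx = 0;  ∫_0^2 π*x^2*cos(π*x/2) dx = -16/π;  ∫_0^2 -π*x*cos(π*x/2)/2 dx = 4/π.
Sum: 0 − 16/π + 4/π = -12/π.
So LHS = -12/π.
∫_0^2 v(x) φ(x) dx = ∫_0^2 (4*x*sin(π*x/2)) dx. Term by term:
  ∫_0^2 4*x*sin(π*x/2) dx = 16/π.
So RHS = -∫_0^2 v(x) φ(x) dx = -16/π.
LHS − RHS = 4/π ≠ 0, so the identity fails.
(For a valid weak derivative the identity must hold for EVERY test function, in particular this one. The failure shows v is NOT the weak derivative of u.)
Correct weak derivative would be u'(x) = 4*x - 1.


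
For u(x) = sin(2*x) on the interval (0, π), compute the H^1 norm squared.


||u||_{H^1(0,π)}^2 = 5*π/2

u'(x) = 2*cos(2*x).
Expand u² and (u')² and integrate term by term on (0, π), using: for integers n ≥ 1, ∫_0^π sin²(nx) dx = ∫_0^π cos²(nx) dx = π/2; for n ≠ n', ∫_0^π sin(nx)sin(n'x) dx = ∫_0^π cos(nx)cos(n'x) dx = 0; and by product-to-sum, ∫_0^π sin(nx)cos(n'x) dx = ½∫_0^π [sin((n+n')x) + sin((n−n')x)] dx, which is 0 when n+n' is even and 2n/(n²−n'²) when n+n' is odd (it need not vanish on (0, π)).
  u² squared terms: (1)²·∫sin(2x)² dx = 1·π/2 = π/2.
  So ∫_0^π u² dx = π/2.
  (u')² squared terms: (2)²·∫cos(2x)² dx = 4·π/2 = 2*π.
  So ∫_0^π (u')² dx = 2*π.
||u||_{H^1}^2 = (π/2) + (2*π) = 5*π/2.


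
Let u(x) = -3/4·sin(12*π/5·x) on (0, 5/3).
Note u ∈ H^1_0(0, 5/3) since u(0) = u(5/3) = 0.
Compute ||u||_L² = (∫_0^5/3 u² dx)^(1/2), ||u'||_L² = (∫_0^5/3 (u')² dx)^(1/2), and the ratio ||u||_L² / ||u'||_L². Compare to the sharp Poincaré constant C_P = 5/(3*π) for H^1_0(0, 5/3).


||u||_L² / ||u'||_L² = 5/(12*π) < C_P = 5/(3*π).

u(x) = -3/4·sin(12*π/5·x), so u'(x) = -9*π*cos(12*π*x/5)/5.
Writing u(x) = A·sin(kπx/L) with A = -3/4 and k = 4, use ∫_0^L sin²(kπx/L) dx = L/2 and ∫_0^L cos²(kπx/L) dx = L/2.
u² = 9/16·sin²(12*π/5·x) and (u')² = 81*π^2/25·cos²(12*π/5·x), and each of sin², cos² integrates to L/2 = 5/6 over (0, 5/3).
∫_0^5/3 u² dx = 15/32, so ||u||_L² = sqrt(30)/8.
∫_0^5/3 (u')² dx = 27*π^2/10, so ||u'||_L² = 3*sqrt(30)*π/10.
Ratio ||u||_L² / ||u'||_L² = 5/(12*π).
Sharp Poincaré constant on H^1_0(0, 5/3) is C_P = L/π = 5/(3*π), achieved by sin(3*π/5·x).
This is the k = 4 harmonic; the ratio L/(kπ) is strictly less than C_P = L/π, consistent with the sharp inequality ||u||_L² ≤ C_P ||u'||_L².


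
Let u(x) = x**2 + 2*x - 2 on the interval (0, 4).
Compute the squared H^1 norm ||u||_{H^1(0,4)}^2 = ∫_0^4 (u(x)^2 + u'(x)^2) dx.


||u||_{H^1}^2 = 8672/15

The H^1 norm (squared) on an interval (0, L) is
  ||u||_{H^1}^2 = ∫_0^L u(x)^2 dx + ∫_0^L u'(x)^2 dx.
Compute u'(x) = 2*x + 2.
Then u(x)^2 = x**4 + 4*x**3 - 8*x + 4 and u'(x)^2 = 4*x**2 + 8*x + 4.
Integrate each monomial from 0 to 4 using ∫_0^4 c·x^n dx = c·4^(n+1)/(n+1):
  ∫_0^4 u(x)^2 dx = ∫_0^4 (x^4 + 4*x^3 - 8*x + 4) dx. Term by term:
    ∫_0^4 x^4 dx = 1024/5;  ∫_0^4 4*x^3 dx = 256;  ∫_0^4 -8*x dx = -64;
    ∫_0^4 4 dx = 16.
  Sum: 1024/5 + 256 − 64 + 16 = 2064/5.
  ∫_0^4 u'(x)^2 dx = ∫_0^4 (4*x^2 + 8*x + 4) dx. Term by term:
    ∫_0^4 4*x^2 dx = 256/3;  ∫_0^4 8*x dx = 64;  ∫_0^4 4 dx = 16.
  Sum: 256/3 + 64 + 16 = 496/3.
Adding: ||u||_{H^1}^2 = 2064/5 + 496/3 = 8672/15.


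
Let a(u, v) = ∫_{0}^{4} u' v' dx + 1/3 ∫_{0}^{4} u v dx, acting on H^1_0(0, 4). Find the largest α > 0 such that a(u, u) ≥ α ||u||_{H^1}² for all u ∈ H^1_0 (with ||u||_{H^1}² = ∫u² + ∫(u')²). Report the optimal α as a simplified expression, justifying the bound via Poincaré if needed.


α = (16/3 + π^2)/(π^2 + 16)

Coercivity of a(·,·) on H^1_0(0, 4) means a(u, u) ≥ α ||u||_{H^1}² for every u ∈ H^1_0.
The interval has length L = 4, and Poincaré/coercivity depend only on L. Here a(u, u) = ∫(u')² + (1/3)·∫u².
Here 0 < c = 1/3 < 1. The condition a(u,u) ≥ α||u||_{H^1}² reads (1−α)∫(u')² ≥ (α−c)∫u². Any admissible α is ≤ 1 (rapidly oscillating u have ∫u²/∫(u')² → 0), and α = 1 would force 0 ≥ (1−c)∫u², impossible since c < 1; so 1−α > 0. By the sharp Poincaré inequality on H^1_0 of an interval of length L, ∫(u')² ≥ (π/L)²∫u² with equality for the first sine mode sin(π(x−x₀)/L) (x₀ the left endpoint), so the inequality holds for all u iff (1−α)(π/L)² ≥ α − c, i.e. α ≤ ((π/L)² + c)/((π/L)² + 1) = (1 + c(L/π)²)/(1 + (L/π)²). With (π/L)² = π^2/16 and c = 1/3, the largest admissible constant is α = ((π/L)² + c)/((π/L)² + 1).
Simplifying, α = (16/3 + π^2)/(π^2 + 16).


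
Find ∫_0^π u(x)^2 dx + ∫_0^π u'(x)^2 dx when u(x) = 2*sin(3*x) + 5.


||u||_{H^1(0,π)}^2 = 40/3 + 45*π

u'(x) = 6*cos(3*x).
Expand u² and (u')² and integrate term by term on (0, π), using: for integers n ≥ 1, ∫_0^π sin²(nx) dx = ∫_0^π cos²(nx) dx = π/2; for n ≠ n', ∫_0^π sin(nx)sin(n'x) dx = ∫_0^π cos(nx)cos(n'x) dx = 0; and by product-to-sum, ∫_0^π sin(nx)cos(n'x) dx = ½∫_0^π [sin((n+n')x) + sin((n−n')x)] dx, which is 0 when n+n' is even and 2n/(n²−n'²) when n+n' is odd (it need not vanish on (0, π)). For the constant mode: ∫_0^π 1 dx = π, ∫_0^π cos(nx) dx = 0, ∫_0^π sin(nx) dx = (1−(−1)^n)/n.
  u² squared terms: (5)²·∫1 dx = 25·π = 25*π;  (2)²·∫sin(3x)² dx = 4·π/2 = 2*π.
  u² cross terms: 2·(5)·(2)·∫1·sin(3x) dx = 20·(2/3) = 40/3.
  So ∫_0^π u² dx = 25*π + 2*π + 40/3 = 40/3 + 27*π.
  (u')² squared terms: (6)²·∫cos(3x)² dx = 36·π/2 = 18*π.
  So ∫_0^π (u')² dx = 18*π.
||u||_{H^1}^2 = (40/3 + 27*π) + (18*π) = 40/3 + 45*π.


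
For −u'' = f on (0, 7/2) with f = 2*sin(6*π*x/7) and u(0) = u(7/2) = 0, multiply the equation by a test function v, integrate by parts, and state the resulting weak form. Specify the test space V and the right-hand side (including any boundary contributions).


V = H^1_0(0, 7/2) (so v(0) = v(7/2) = 0); weak form: ∫_0^7/2 u'v' dx = ∫_0^7/2 (2*sin(6*π*x/7)) v dx for all v ∈ V.

Multiply both sides by a test function v and integrate from 0 to 7/2:
  ∫_0^7/2 −u''(x) v(x) dx = ∫_0^7/2 f(x) v(x) dx.
Integrate the LHS by parts once:
  ∫_0^7/2 −u'' v dx = −[u'(x) v(x)]_0^7/2 + ∫_0^7/2 u'(x) v'(x) dx.
Thus ∫_0^7/2 u'(x) v'(x) dx = ∫_0^7/2 f(x) v(x) dx + [u'(x) v(x)]_0^7/2.
Choose V so that boundary terms are either known or forced to vanish.
u is Dirichlet: u(0) = u(7/2) = 0. Let V = H^1_0(0, 7/2); then v(0) = v(7/2) = 0, and [u' v]_0^7/2 = 0.
Weak formulation: find u (satisfying any essential BC) such that ∫_0^7/2 u'(x) v'(x) dx = ∫_0^7/2 f v dx for all v ∈ V.
Substituting f(x) = 2*sin(6*π*x/7), the right-hand side is ∫_0^7/2 (2*sin(6*π*x/7)) v dx.


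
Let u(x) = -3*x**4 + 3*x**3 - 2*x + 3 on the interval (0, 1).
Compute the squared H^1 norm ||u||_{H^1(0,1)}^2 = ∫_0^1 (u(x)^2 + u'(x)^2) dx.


||u||_{H^1}^2 = 4049/420

The H^1 norm (squared) on an interval (0, L) is
  ||u||_{H^1}^2 = ∫_0^L u(x)^2 dx + ∫_0^L u'(x)^2 dx.
Compute u'(x) = -12*x**3 + 9*x**2 - 2.
Then u(x)^2 = 9*x**8 - 18*x**7 + 9*x**6 + 12*x**5 - 30*x**4 + 18*x**3 + 4*x**2 - 12*x + 9 and u'(x)^2 = 144*x**6 - 216*x**5 + 81*x**4 + 48*x**3 - 36*x**2 + 4.
Integrate each monomial from 0 to 1 using ∫_0^1 c·x^n dx = c·1^(n+1)/(n+1):
  ∫_0^1 u(x)^2 dx = ∫_0^1 (9*x^8 - 18*x^7 + 9*x^6 + 12*x^5 - 30*x^4 + 18*x^3 + 4*x^2 - 12*x + 9) dx. Term by term:
    ∫_0^1 9*x^8 dx = 1;  ∫_0^1 -18*x^7 dx = -9/4;  ∫_0^1 9*x^6 dx = 9/7;
    ∫_0^1 12*x^5 dx = 2;  ∫_0^1 -30*x^4 dx = -6;  ∫_0^1 18*x^3 dx = 9/2;
    ∫_0^1 4*x^2 dx = 4/3;  ∫_0^1 -12*x dx = -6;  ∫_0^1 9 dx = 9.
  Sum: 1 − 9/4 + 9/7 + 2 − 6 + 9/2 + 4/3 − 6 + 9 = 409/84.
  ∫_0^1 u'(x)^2 dx = ∫_0^1 (144*x^6 - 216*x^5 + 81*x^4 + 48*x^3 - 36*x^2 + 4) dx. Term by term:
    ∫_0^1 144*x^6 dx = 144/7;  ∫_0^1 -216*x^5 dx = -36;  ∫_0^1 81*x^4 dx = 81/5;
    ∫_0^1 48*x^3 dx = 12;  ∫_0^1 -36*x^2 dx = -12;  ∫_0^1 4 dx = 4.
  Sum: 144/7 − 36 + 81/5 + 12 − 12 + 4 = 167/35.
Adding: ||u||_{H^1}^2 = 409/84 + 167/35 = 4049/420.


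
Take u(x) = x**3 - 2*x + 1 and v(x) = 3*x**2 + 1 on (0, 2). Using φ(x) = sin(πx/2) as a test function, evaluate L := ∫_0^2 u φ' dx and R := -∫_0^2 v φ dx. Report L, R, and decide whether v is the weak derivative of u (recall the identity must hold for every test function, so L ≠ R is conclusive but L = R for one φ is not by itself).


LHS = -16/π + 96/π^3, RHS = -28/π + 96/π^3. No, v is not the weak derivative of u.

u(x) = x**3 - 2*x + 1, classical derivative u'(x) = 3*x**2 - 2.
φ(x) = sin(πx/2), so φ'(x) = π*cos(π*x/2)/2.
Note φ(0) = φ(2) = 0, so the boundary term u·φ vanishes.
LHS = ∫_0^2 u(x) φ'(x) dx = ∫_0^2 (π*x^3*cos(π*x/2)/2 - π*x*cos(π*x/2) + π*cos(π*x/2)/2) dx. Term by term:
  ∫_0^2 π*cos(π*x/2)/2 dx = 0;  ∫_0^2 π*x^3*cos(π*x/2)/2 dx = -24/π + 96/π^3;  ∫_0^2 -π*x*cos(π*x/2) dx = 8/π.
Sum: 0 + -24/π + 96/π^3 + 8/π = -16/π + 96/π^3.
So LHS = -16/π + 96/π^3.
∫_0^2 v(x) φ(x) dx = ∫_0^2 (3*x^2*sin(π*x/2) + sin(π*x/2)) dx. Term by term:
  ∫_0^2 3*x^2*sin(π*x/2) dx = -96/π^3 + 24/π;  ∫_0^2 sin(π*x/2) dx = 4/π.
Sum: -96/π^3 + 24/π + 4/π = -96/π^3 + 28/π.
So RHS = -∫_0^2 v(x) φ(x) dx = -28/π + 96/π^3.
LHS − RHS = 12/π ≠ 0, so the identity fails.
(For a valid weak derivative the identity must hold for EVERY test function, in particular this one. The failure shows v is NOT the weak derivative of u.)
Correct weak derivative would be u'(x) = 3*x**2 - 2.


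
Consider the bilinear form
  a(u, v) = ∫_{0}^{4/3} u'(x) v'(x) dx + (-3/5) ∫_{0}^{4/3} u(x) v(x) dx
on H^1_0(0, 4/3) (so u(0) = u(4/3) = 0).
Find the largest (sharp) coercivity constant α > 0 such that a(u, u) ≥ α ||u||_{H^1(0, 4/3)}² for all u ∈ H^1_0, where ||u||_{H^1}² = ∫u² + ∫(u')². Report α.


α = 3*(-16 + 15*π^2)/(5*(16 + 9*π^2))

Coercivity of a(·,·) on H^1_0(0, 4/3) means a(u, u) ≥ α ||u||_{H^1}² for every u ∈ H^1_0.
The interval has length L = 4/3, and Poincaré/coercivity depend only on L. Here a(u, u) = ∫(u')² + (-3/5)·∫u².
Here c = -3/5 < 0 with |c| < (π/L)² = 9*π^2/16, so coercivity still holds. The condition a(u,u) ≥ α||u||_{H^1}² reads (1−α)∫(u')² ≥ (α−c)∫u². Any admissible α is ≤ 1 (rapidly oscillating u have ∫u²/∫(u')² → 0), and α = 1 would force 0 ≥ (1−c)∫u², impossible since c < 1; so 1−α > 0. By the sharp Poincaré inequality on H^1_0 of an interval of length L, ∫(u')² ≥ (π/L)²∫u² with equality for the first sine mode sin(π(x−x₀)/L) (x₀ the left endpoint), so the inequality holds for all u iff (1−α)(π/L)² ≥ α − c, i.e. α ≤ ((π/L)² + c)/((π/L)² + 1) = (1 + c(L/π)²)/(1 + (L/π)²). (Direct route, valid since c ≤ 0: Poincaré gives c∫u² ≥ c(L/π)²∫(u')², so a(u,u) ≥ (1 + c(L/π)²)∫(u')², while ||u||_{H^1}² ≤ (1 + (L/π)²)∫(u')²; dividing yields the same α.) With (π/L)² = 9*π^2/16 and c = -3/5, the largest admissible constant is α = ((π/L)² + c)/((π/L)² + 1).
Simplifying, α = 3*(-16 + 15*π^2)/(5*(16 + 9*π^2)).


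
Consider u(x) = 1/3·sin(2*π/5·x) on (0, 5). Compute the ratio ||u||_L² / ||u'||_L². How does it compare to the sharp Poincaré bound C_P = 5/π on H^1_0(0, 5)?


||u||_L² / ||u'||_L² = 5/(2*π) < C_P = 5/π.

u(x) = 1/3·sin(2*π/5·x), so u'(x) = 2*π*cos(2*π*x/5)/15.
Writing u(x) = A·sin(kπx/L) with A = 1/3 and k = 2, use ∫_0^L sin²(kπx/L) dx = L/2 and ∫_0^L cos²(kπx/L) dx = L/2.
u² = 1/9·sin²(2*π/5·x) and (u')² = 4*π^2/225·cos²(2*π/5·x), and each of sin², cos² integrates to L/2 = 5/2 over (0, 5).
∫_0^5 u² dx = 5/18, so ||u||_L² = sqrt(10)/6.
∫_0^5 (u')² dx = 2*π^2/45, so ||u'||_L² = sqrt(10)*π/15.
Ratio ||u||_L² / ||u'||_L² = 5/(2*π).
Sharp Poincaré constant on H^1_0(0, 5) is C_P = L/π = 5/π, achieved by sin(π/5·x).
This is the k = 2 harmonic; the ratio L/(kπ) is strictly less than C_P = L/π, consistent with the sharp inequality ||u||_L² ≤ C_P ||u'||_L².


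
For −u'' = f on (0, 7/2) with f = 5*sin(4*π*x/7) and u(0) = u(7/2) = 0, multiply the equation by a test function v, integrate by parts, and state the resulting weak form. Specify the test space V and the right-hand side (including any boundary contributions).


V = H^1_0(0, 7/2) (so v(0) = v(7/2) = 0); weak form: ∫_0^7/2 u'v' dx = ∫_0^7/2 (5*sin(4*π*x/7)) v dx for all v ∈ V.

Multiply both sides by a test function v and integrate from 0 to 7/2:
  ∫_0^7/2 −u''(x) v(x) dx = ∫_0^7/2 f(x) v(x) dx.
Integrate the LHS by parts once:
  ∫_0^7/2 −u'' v dx = −[u'(x) v(x)]_0^7/2 + ∫_0^7/2 u'(x) v'(x) dx.
Thus ∫_0^7/2 u'(x) v'(x) dx = ∫_0^7/2 f(x) v(x) dx + [u'(x) v(x)]_0^7/2.
Choose V so that boundary terms are either known or forced to vanish.
u is Dirichlet: u(0) = u(7/2) = 0. Let V = H^1_0(0, 7/2); then v(0) = v(7/2) = 0, and [u' v]_0^7/2 = 0.
Weak formulation: find u (satisfying any essential BC) such that ∫_0^7/2 u'(x) v'(x) dx = ∫_0^7/2 f v dx for all v ∈ V.
Substituting f(x) = 5*sin(4*π*x/7), the right-hand side is ∫_0^7/2 (5*sin(4*π*x/7)) v dx.


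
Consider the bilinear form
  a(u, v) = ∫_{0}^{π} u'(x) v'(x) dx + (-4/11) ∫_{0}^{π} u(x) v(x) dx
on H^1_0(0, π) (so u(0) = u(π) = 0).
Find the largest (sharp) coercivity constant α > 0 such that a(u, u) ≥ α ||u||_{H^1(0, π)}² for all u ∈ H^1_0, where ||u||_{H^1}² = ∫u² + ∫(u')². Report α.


α = 7/22

Coercivity of a(·,·) on H^1_0(0, π) means a(u, u) ≥ α ||u||_{H^1}² for every u ∈ H^1_0.
The interval has length L = π, and Poincaré/coercivity depend only on L. Here a(u, u) = ∫(u')² + (-4/11)·∫u².
Here c = -4/11 < 0 with |c| < (π/L)² = 1, so coercivity still holds. The condition a(u,u) ≥ α||u||_{H^1}² reads (1−α)∫(u')² ≥ (α−c)∫u². Any admissible α is ≤ 1 (rapidly oscillating u have ∫u²/∫(u')² → 0), and α = 1 would force 0 ≥ (1−c)∫u², impossible since c < 1; so 1−α > 0. By the sharp Poincaré inequality on H^1_0 of an interval of length L, ∫(u')² ≥ (π/L)²∫u² with equality for the first sine mode sin(π(x−x₀)/L) (x₀ the left endpoint), so the inequality holds for all u iff (1−α)(π/L)² ≥ α − c, i.e. α ≤ ((π/L)² + c)/((π/L)² + 1) = (1 + c(L/π)²)/(1 + (L/π)²). (Direct route, valid since c ≤ 0: Poincaré gives c∫u² ≥ c(L/π)²∫(u')², so a(u,u) ≥ (1 + c(L/π)²)∫(u')², while ||u||_{H^1}² ≤ (1 + (L/π)²)∫(u')²; dividing yields the same α.) With (π/L)² = 1 and c = -4/11, the largest admissible constant is α = ((π/L)² + c)/((π/L)² + 1).
Simplifying, α = 7/22.


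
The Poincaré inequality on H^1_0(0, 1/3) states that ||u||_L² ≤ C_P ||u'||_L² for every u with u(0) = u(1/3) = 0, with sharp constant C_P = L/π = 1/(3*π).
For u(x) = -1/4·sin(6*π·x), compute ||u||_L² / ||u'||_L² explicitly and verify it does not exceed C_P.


||u||_L² / ||u'||_L² = 1/(6*π) < C_P = 1/(3*π).

u(x) = -1/4·sin(6*π·x), so u'(x) = -3*π*cos(6*π*x)/2.
Writing u(x) = A·sin(kπx/L) with A = -1/4 and k = 2, use ∫_0^L sin²(kπx/L) dx = L/2 and ∫_0^L cos²(kπx/L) dx = L/2.
u² = 1/16·sin²(6*π·x) and (u')² = 9*π^2/4·cos²(6*π·x), and each of sin², cos² integrates to L/2 = 1/6 over (0, 1/3).
∫_0^1/3 u² dx = 1/96, so ||u||_L² = sqrt(6)/24.
∫_0^1/3 (u')² dx = 3*π^2/8, so ||u'||_L² = sqrt(6)*π/4.
Ratio ||u||_L² / ||u'||_L² = 1/(6*π).
Sharp Poincaré constant on H^1_0(0, 1/3) is C_P = L/π = 1/(3*π), achieved by sin(3*π·x).
This is the k = 2 harmonic; the ratio L/(kπ) is strictly less than C_P = L/π, consistent with the sharp inequality ||u||_L² ≤ C_P ||u'||_L².


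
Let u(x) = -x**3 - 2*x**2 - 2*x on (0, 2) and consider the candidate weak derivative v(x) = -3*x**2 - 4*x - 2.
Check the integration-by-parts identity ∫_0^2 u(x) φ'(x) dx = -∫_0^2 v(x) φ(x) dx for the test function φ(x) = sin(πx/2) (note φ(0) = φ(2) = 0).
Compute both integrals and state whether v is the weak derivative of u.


LHS = -96/π^3 + 48/π, RHS = -96/π^3 + 48/π. Yes, v = u' weakly.

u(x) = -x**3 - 2*x**2 - 2*x, classical derivative u'(x) = -3*x**2 - 4*x - 2.
φ(x) = sin(πx/2), so φ'(x) = π*cos(π*x/2)/2.
Note φ(0) = φ(2) = 0, so the boundary term u·φ vanishes.
LHS = ∫_0^2 u(x) φ'(x) dx = ∫_0^2 (-π*x^3*cos(π*x/2)/2 - π*x^2*cos(π*x/2) - π*x*cos(π*x/2)) dx. Term by term:
  ∫_0^2 -π*x*cos(π*x/2) dx = 8/π;  ∫_0^2 -π*x^2*cos(π*x/2) dx = 16/π;  ∫_0^2 -π*x^3*cos(π*x/2)/2 dx = -96/π^3 + 24/π.
Sum: 8/π + 16/π + -96/π^3 + 24/π = -96/π^3 + 48/π.
So LHS = -96/π^3 + 48/π.
∫_0^2 v(x) φ(x) dx = ∫_0^2 (-3*x^2*sin(π*x/2) - 4*x*sin(π*x/2) - 2*sin(π*x/2)) dx. Term by term:
  ∫_0^2 -2*sin(π*x/2) dx = -8/π;  ∫_0^2 -4*x*sin(π*x/2) dx = -16/π;  ∫_0^2 -3*x^2*sin(π*x/2) dx = -24/π + 96/π^3.
Sum: -8/π − 16/π + -24/π + 96/π^3 = -48/π + 96/π^3.
So RHS = -∫_0^2 v(x) φ(x) dx = -96/π^3 + 48/π.
LHS = RHS, so the identity holds for this test φ.
Moreover u is smooth here and v(x) = u'(x) = -3*x**2 - 4*x - 2 pointwise, so the identity holds for every test function. Hence v is the weak derivative of u.


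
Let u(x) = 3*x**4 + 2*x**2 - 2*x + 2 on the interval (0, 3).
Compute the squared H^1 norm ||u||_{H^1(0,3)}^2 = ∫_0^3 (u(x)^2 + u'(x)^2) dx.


||u||_{H^1}^2 = 2500437/35

The H^1 norm (squared) on an interval (0, L) is
  ||u||_{H^1}^2 = ∫_0^L u(x)^2 dx + ∫_0^L u'(x)^2 dx.
Compute u'(x) = 12*x**3 + 4*x - 2.
Then u(x)^2 = 9*x**8 + 12*x**6 - 12*x**5 + 16*x**4 - 8*x**3 + 12*x**2 - 8*x + 4 and u'(x)^2 = 144*x**6 + 96*x**4 - 48*x**3 + 16*x**2 - 16*x + 4.
Integrate each monomial from 0 to 3 using ∫_0^3 c·x^n dx = c·3^(n+1)/(n+1):
  ∫_0^3 u(x)^2 dx = ∫_0^3 (9*x^8 + 12*x^6 - 12*x^5 + 16*x^4 - 8*x^3 + 12*x^2 - 8*x + 4) dx. Term by term:
    ∫_0^3 9*x^8 dx = 19683;  ∫_0^3 12*x^6 dx = 26244/7;  ∫_0^3 -12*x^5 dx = -1458;
    ∫_0^3 16*x^4 dx = 3888/5;  ∫_0^3 -8*x^3 dx = -162;  ∫_0^3 12*x^2 dx = 108;
    ∫_0^3 -8*x dx = -36;  ∫_0^3 4 dx = 12.
  Sum: 19683 + 26244/7 − 1458 + 3888/5 − 162 + 108 − 36 + 12 = 793581/35.
  ∫_0^3 u'(x)^2 dx = ∫_0^3 (144*x^6 + 96*x^4 - 48*x^3 + 16*x^2 - 16*x + 4) dx. Term by term:
    ∫_0^3 144*x^6 dx = 314928/7;  ∫_0^3 96*x^4 dx = 23328/5;  ∫_0^3 -48*x^3 dx = -972;
    ∫_0^3 16*x^2 dx = 144;  ∫_0^3 -16*x dx = -72;  ∫_0^3 4 dx = 12.
  Sum: 314928/7 + 23328/5 − 972 + 144 − 72 + 12 = 1706856/35.
Adding: ||u||_{H^1}^2 = 793581/35 + 1706856/35 = 2500437/35.


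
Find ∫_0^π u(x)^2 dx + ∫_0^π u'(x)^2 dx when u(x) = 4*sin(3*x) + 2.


||u||_{H^1(0,π)}^2 = 32/3 + 84*π

u'(x) = 12*cos(3*x).
Expand u² and (u')² and integrate term by term on (0, π), using: for integers n ≥ 1, ∫_0^π sin²(nx) dx = ∫_0^π cos²(nx) dx = π/2; for n ≠ n', ∫_0^π sin(nx)sin(n'x) dx = ∫_0^π cos(nx)cos(n'x) dx = 0; and by product-to-sum, ∫_0^π sin(nx)cos(n'x) dx = ½∫_0^π [sin((n+n')x) + sin((n−n')x)] dx, which is 0 when n+n' is even and 2n/(n²−n'²) when n+n' is odd (it need not vanish on (0, π)). For the constant mode: ∫_0^π 1 dx = π, ∫_0^π cos(nx) dx = 0, ∫_0^π sin(nx) dx = (1−(−1)^n)/n.
  u² squared terms: (2)²·∫1 dx = 4·π = 4*π;  (4)²·∫sin(3x)² dx = 16·π/2 = 8*π.
  u² cross terms: 2·(2)·(4)·∫1·sin(3x) dx = 16·(2/3) = 32/3.
  So ∫_0^π u² dx = 4*π + 8*π + 32/3 = 32/3 + 12*π.
  (u')² squared terms: (12)²·∫cos(3x)² dx = 144·π/2 = 72*π.
  So ∫_0^π (u')² dx = 72*π.
||u||_{H^1}^2 = (32/3 + 12*π) + (72*π) = 32/3 + 84*π.


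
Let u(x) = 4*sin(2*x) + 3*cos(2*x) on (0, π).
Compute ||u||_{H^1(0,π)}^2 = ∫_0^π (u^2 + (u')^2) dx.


||u||_{H^1(0,π)}^2 = 125*π/2

u'(x) = -6*sin(2*x) + 8*cos(2*x).
Expand u² and (u')² and integrate term by term on (0, π), using: for integers n ≥ 1, ∫_0^π sin²(nx) dx = ∫_0^π cos²(nx) dx = π/2; for n ≠ n', ∫_0^π sin(nx)sin(n'x) dx = ∫_0^π cos(nx)cos(n'x) dx = 0; and by product-to-sum, ∫_0^π sin(nx)cos(n'x) dx = ½∫_0^π [sin((n+n')x) + sin((n−n')x)] dx, which is 0 when n+n' is even and 2n/(n²−n'²) when n+n' is odd (it need not vanish on (0, π)).
  u² squared terms: (3)²·∫cos(2x)² dx = 9·π/2 = 9*π/2;  (4)²·∫sin(2x)² dx = 16·π/2 = 8*π.
  u² cross terms: 2·(3)·(4)·∫cos(2x)·sin(2x) dx = 24·(0) = 0.
  So ∫_0^π u² dx = 9*π/2 + 8*π + 0 = 25*π/2.
  (u')² squared terms: (-6)²·∫sin(2x)² dx = 36·π/2 = 18*π;  (8)²·∫cos(2x)² dx = 64·π/2 = 32*π.
  (u')² cross terms: 2·(-6)·(8)·∫sin(2x)·cos(2x) dx = -96·(0) = 0.
  So ∫_0^π (u')² dx = 18*π + 32*π + 0 = 50*π.
||u||_{H^1}^2 = (25*π/2) + (50*π) = 125*π/2.


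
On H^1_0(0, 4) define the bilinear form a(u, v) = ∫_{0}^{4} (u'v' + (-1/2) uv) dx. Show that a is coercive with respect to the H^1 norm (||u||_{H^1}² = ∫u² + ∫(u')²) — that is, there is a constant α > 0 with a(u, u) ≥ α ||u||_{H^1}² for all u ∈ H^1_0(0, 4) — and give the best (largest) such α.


α = (-8 + π^2)/(π^2 + 16)

Coercivity of a(·,·) on H^1_0(0, 4) means a(u, u) ≥ α ||u||_{H^1}² for every u ∈ H^1_0.
The interval has length L = 4, and Poincaré/coercivity depend only on L. Here a(u, u) = ∫(u')² + (-1/2)·∫u².
Here c = -1/2 < 0 with |c| < (π/L)² = π^2/16, so coercivity still holds. The condition a(u,u) ≥ α||u||_{H^1}² reads (1−α)∫(u')² ≥ (α−c)∫u². Any admissible α is ≤ 1 (rapidly oscillating u have ∫u²/∫(u')² → 0), and α = 1 would force 0 ≥ (1−c)∫u², impossible since c < 1; so 1−α > 0. By the sharp Poincaré inequality on H^1_0 of an interval of length L, ∫(u')² ≥ (π/L)²∫u² with equality for the first sine mode sin(π(x−x₀)/L) (x₀ the left endpoint), so the inequality holds for all u iff (1−α)(π/L)² ≥ α − c, i.e. α ≤ ((π/L)² + c)/((π/L)² + 1) = (1 + c(L/π)²)/(1 + (L/π)²). (Direct route, valid since c ≤ 0: Poincaré gives c∫u² ≥ c(L/π)²∫(u')², so a(u,u) ≥ (1 + c(L/π)²)∫(u')², while ||u||_{H^1}² ≤ (1 + (L/π)²)∫(u')²; dividing yields the same α.) With (π/L)² = π^2/16 and c = -1/2, the largest admissible constant is α = ((π/L)² + c)/((π/L)² + 1).
Simplifying, α = (-8 + π^2)/(π^2 + 16).


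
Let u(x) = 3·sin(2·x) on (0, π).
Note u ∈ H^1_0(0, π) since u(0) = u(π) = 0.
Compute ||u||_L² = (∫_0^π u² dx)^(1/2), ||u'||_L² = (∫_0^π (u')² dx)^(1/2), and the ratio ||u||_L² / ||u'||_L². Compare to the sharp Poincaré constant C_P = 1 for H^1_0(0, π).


||u||_L² / ||u'||_L² = 1/2 < C_P = 1.

u(x) = 3·sin(2·x), so u'(x) = 6*cos(2*x).
Writing u(x) = A·sin(kπx/L) with A = 3 and k = 2, use ∫_0^L sin²(kπx/L) dx = L/2 and ∫_0^L cos²(kπx/L) dx = L/2.
u² = 9·sin²(2·x) and (u')² = 36·cos²(2·x), and each of sin², cos² integrates to L/2 = π/2 over (0, π).
∫_0^π u² dx = 9*π/2, so ||u||_L² = 3*sqrt(2)*sqrt(π)/2.
∫_0^π (u')² dx = 18*π, so ||u'||_L² = 3*sqrt(2)*sqrt(π).
Ratio ||u||_L² / ||u'||_L² = 1/2.
Sharp Poincaré constant on H^1_0(0, π) is C_P = L/π = 1, achieved by sin(x).
This is the k = 2 harmonic; the ratio L/(kπ) is strictly less than C_P = L/π, consistent with the sharp inequality ||u||_L² ≤ C_P ||u'||_L².


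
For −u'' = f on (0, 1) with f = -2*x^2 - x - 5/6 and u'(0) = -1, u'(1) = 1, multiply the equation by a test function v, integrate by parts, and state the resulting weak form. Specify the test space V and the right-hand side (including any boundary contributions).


V = H^1(0, 1) (v unrestricted at boundary; u is determined up to an additive constant); weak form: ∫_0^1 u'v' dx = ∫_0^1 (-2*x^2 - x - 5/6) v dx + v(1) + v(0) for all v ∈ V.

Multiply both sides by a test function v and integrate from 0 to 1:
  ∫_0^1 −u''(x) v(x) dx = ∫_0^1 f(x) v(x) dx.
Integrate the LHS by parts once:
  ∫_0^1 −u'' v dx = −[u'(x) v(x)]_0^1 + ∫_0^1 u'(x) v'(x) dx.
Thus ∫_0^1 u'(x) v'(x) dx = ∫_0^1 f(x) v(x) dx + [u'(x) v(x)]_0^1.
Choose V so that boundary terms are either known or forced to vanish.
u has inhomogeneous Neumann u'(0) = -1, u'(1) = 1. [u' v]_0^1 = (1)·v(1) − (-1)·v(0) = v(1) + v(0). Take V = H^1(0, 1); boundary term becomes part of RHS.
Weak formulation: find u (satisfying any essential BC) such that ∫_0^1 u'(x) v'(x) dx = ∫_0^1 f v dx + v(1) + v(0) for all v ∈ V (Neumann data are natural BCs: they enter the RHS as boundary terms).
Substituting f(x) = -2*x^2 - x - 5/6, the right-hand side is ∫_0^1 (-2*x^2 - x - 5/6) v dx + v(1) + v(0).
Compatibility check (pure Neumann): taking v ≡ 1 ∈ V gives 0 = ∫_0^1 f dx + (1) − (-1), i.e. ∫_0^1 f dx must equal u'(0) − u'(1) = -2. Indeed ∫_0^1 (-2*x^2 - x - 5/6) dx = -2, so the data are compatible. The solution is then unique only up to an additive constant (fix it e.g. by requiring ∫_0^1 u dx = 0).


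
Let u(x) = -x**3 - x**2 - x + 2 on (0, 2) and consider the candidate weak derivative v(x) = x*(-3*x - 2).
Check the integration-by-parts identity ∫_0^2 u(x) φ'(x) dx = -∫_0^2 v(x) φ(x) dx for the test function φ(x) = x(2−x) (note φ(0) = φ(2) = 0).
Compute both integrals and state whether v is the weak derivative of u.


LHS = 44/5, RHS = 112/15. No, v is not the weak derivative of u.

u(x) = -x**3 - x**2 - x + 2, classical derivative u'(x) = -3*x**2 - 2*x - 1.
φ(x) = x(2−x), so φ'(x) = 2 - 2*x.
Note φ(0) = φ(2) = 0, so the boundary term u·φ vanishes.
LHS = ∫_0^2 u(x) φ'(x) dx = ∫_0^2 (2*x^4 - 6*x + 4) dx. Term by term:
  ∫_0^2 2*x^4 dx = 64/5;  ∫_0^2 -6*x dx = -12;  ∫_0^2 4 dx = 8.
Sum: 64/5 − 12 + 8 = 44/5.
So LHS = 44/5.
∫_0^2 v(x) φ(x) dx = ∫_0^2 (3*x^4 - 4*x^3 - 4*x^2) dx. Term by term:
  ∫_0^2 3*x^4 dx = 96/5;  ∫_0^2 -4*x^3 dx = -16;  ∫_0^2 -4*x^2 dx = -32/3.
Sum: 96/5 − 16 − 32/3 = -112/15.
So RHS = -∫_0^2 v(x) φ(x) dx = 112/15.
LHS − RHS = 4/3 ≠ 0, so the identity fails.
(For a valid weak derivative the identity must hold for EVERY test function, in particular this one. The failure shows v is NOT the weak derivative of u.)
Correct weak derivative would be u'(x) = -3*x**2 - 2*x - 1.


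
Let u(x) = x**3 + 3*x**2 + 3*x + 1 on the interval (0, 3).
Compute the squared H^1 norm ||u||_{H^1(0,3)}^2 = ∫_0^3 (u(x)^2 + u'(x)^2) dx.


||u||_{H^1}^2 = 146364/35

The H^1 norm (squared) on an interval (0, L) is
  ||u||_{H^1}^2 = ∫_0^L u(x)^2 dx + ∫_0^L u'(x)^2 dx.
Compute u'(x) = 3*x**2 + 6*x + 3.
Then u(x)^2 = x**6 + 6*x**5 + 15*x**4 + 20*x**3 + 15*x**2 + 6*x + 1 and u'(x)^2 = 9*x**4 + 36*x**3 + 54*x**2 + 36*x + 9.
Integrate each monomial from 0 to 3 using ∫_0^3 c·x^n dx = c·3^(n+1)/(n+1):
  ∫_0^3 u(x)^2 dx = ∫_0^3 (x^6 + 6*x^5 + 15*x^4 + 20*x^3 + 15*x^2 + 6*x + 1) dx. Term by term:
    ∫_0^3 x^6 dx = 2187/7;  ∫_0^3 6*x^5 dx = 729;  ∫_0^3 15*x^4 dx = 729;
    ∫_0^3 20*x^3 dx = 405;  ∫_0^3 15*x^2 dx = 135;  ∫_0^3 6*x dx = 27;
    ∫_0^3 1 dx = 3.
  Sum: 2187/7 + 729 + 729 + 405 + 135 + 27 + 3 = 16383/7.
  ∫_0^3 u'(x)^2 dx = ∫_0^3 (9*x^4 + 36*x^3 + 54*x^2 + 36*x + 9) dx. Term by term:
    ∫_0^3 9*x^4 dx = 2187/5;  ∫_0^3 36*x^3 dx = 729;  ∫_0^3 54*x^2 dx = 486;
    ∫_0^3 36*x dx = 162;  ∫_0^3 9 dx = 27.
  Sum: 2187/5 + 729 + 486 + 162 + 27 = 9207/5.
Adding: ||u||_{H^1}^2 = 16383/7 + 9207/5 = 146364/35.


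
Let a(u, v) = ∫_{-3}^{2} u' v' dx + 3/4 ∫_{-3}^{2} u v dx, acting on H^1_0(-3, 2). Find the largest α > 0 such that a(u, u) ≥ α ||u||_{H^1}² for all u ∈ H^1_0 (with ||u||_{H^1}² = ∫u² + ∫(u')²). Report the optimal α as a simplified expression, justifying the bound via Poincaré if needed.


α = (π^2 + 75/4)/(π^2 + 25)

Coercivity of a(·,·) on H^1_0(-3, 2) means a(u, u) ≥ α ||u||_{H^1}² for every u ∈ H^1_0.
The interval has length L = 5, and Poincaré/coercivity depend only on L. Here a(u, u) = ∫(u')² + (3/4)·∫u².
Here 0 < c = 3/4 < 1. The condition a(u,u) ≥ α||u||_{H^1}² reads (1−α)∫(u')² ≥ (α−c)∫u². Any admissible α is ≤ 1 (rapidly oscillating u have ∫u²/∫(u')² → 0), and α = 1 would force 0 ≥ (1−c)∫u², impossible since c < 1; so 1−α > 0. By the sharp Poincaré inequality on H^1_0 of an interval of length L, ∫(u')² ≥ (π/L)²∫u² with equality for the first sine mode sin(π(x−x₀)/L) (x₀ the left endpoint), so the inequality holds for all u iff (1−α)(π/L)² ≥ α − c, i.e. α ≤ ((π/L)² + c)/((π/L)² + 1) = (1 + c(L/π)²)/(1 + (L/π)²). With (π/L)² = π^2/25 and c = 3/4, the largest admissible constant is α = ((π/L)² + c)/((π/L)² + 1).
Simplifying, α = (π^2 + 75/4)/(π^2 + 25).


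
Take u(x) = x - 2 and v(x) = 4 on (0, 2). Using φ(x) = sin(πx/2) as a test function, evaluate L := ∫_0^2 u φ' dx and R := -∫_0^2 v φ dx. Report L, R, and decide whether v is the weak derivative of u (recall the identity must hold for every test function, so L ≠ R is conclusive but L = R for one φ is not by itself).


LHS = -4/π, RHS = -16/π. No, v is not the weak derivative of u.

u(x) = x - 2, classical derivative u'(x) = 1.
φ(x) = sin(πx/2), so φ'(x) = π*cos(π*x/2)/2.
Note φ(0) = φ(2) = 0, so the boundary term u·φ vanishes.
LHS = ∫_0^2 u(x) φ'(x) dx = ∫_0^2 (π*x*cos(π*x/2)/2 - π*cos(π*x/2)) dx. Term by term:
  ∫_0^2 -π*cos(π*x/2) dx = 0;  ∫_0^2 π*x*cos(π*x/2)/2 dx = -4/π.
Sum: 0 − 4/π = -4/π.
So LHS = -4/π.
∫_0^2 v(x) φ(x) dx = ∫_0^2 (4*sin(π*x/2)) dx. Term by term:
  ∫_0^2 4*sin(π*x/2) dx = 16/π.
So RHS = -∫_0^2 v(x) φ(x) dx = -16/π.
LHS − RHS = 12/π ≠ 0, so the identity fails.
(For a valid weak derivative the identity must hold for EVERY test function, in particular this one. The failure shows v is NOT the weak derivative of u.)
Correct weak derivative would be u'(x) = 1.


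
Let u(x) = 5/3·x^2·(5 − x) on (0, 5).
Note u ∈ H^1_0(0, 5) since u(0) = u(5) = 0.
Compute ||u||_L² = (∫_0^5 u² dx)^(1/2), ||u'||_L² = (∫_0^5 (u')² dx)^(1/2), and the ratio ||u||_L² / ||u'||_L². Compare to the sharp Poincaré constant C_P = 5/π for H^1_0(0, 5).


||u||_L² / ||u'||_L² = 5*sqrt(14)/14 < C_P = 5/π.

u(x) = 5/3·x^2·(5 − x), so u'(x) = 5*x*(10 - 3*x)/3.
u(x) = 5/3·x^2·(5 − x) vanishes at x = 0 and x = 5, so u ∈ H^1_0(0, 5). Differentiate via the product rule and integrate the resulting polynomials term by term.
  ∫_0^5 u² dx = ∫_0^5 (25*x^6/9 - 250*x^5/9 + 625*x^4/9) dx. Term by term:
    ∫_0^5 25*x^6/9 dx = 1953125/63;  ∫_0^5 -250*x^5/9 dx = -1953125/27;  ∫_0^5 625*x^4/9 dx = 390625/9.
  Sum: 1953125/63 − 1953125/27 + 390625/9 = 390625/189.
  ∫_0^5 (u')² dx = ∫_0^5 (25*x^4 - 500*x^3/3 + 2500*x^2/9) dx. Term by term:
    ∫_0^5 25*x^4 dx = 15625;  ∫_0^5 -500*x^3/3 dx = -78125/3;  ∫_0^5 2500*x^2/9 dx = 312500/27.
  Sum: 15625 − 78125/3 + 312500/27 = 31250/27.
∫_0^5 u² dx = 390625/189, so ||u||_L² = 625*sqrt(21)/63.
∫_0^5 (u')² dx = 31250/27, so ||u'||_L² = 125*sqrt(6)/9.
Ratio ||u||_L² / ||u'||_L² = 5*sqrt(14)/14.
Sharp Poincaré constant on H^1_0(0, 5) is C_P = L/π = 5/π, achieved by sin(π/5·x).
A polynomial bump cannot attain the sharp Poincaré constant (only the first sine eigenfunction does), so the ratio is strictly less than C_P, consistent with ||u||_L² ≤ C_P ||u'||_L².


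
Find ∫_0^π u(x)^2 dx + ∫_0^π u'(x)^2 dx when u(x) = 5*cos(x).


||u||_{H^1(0,π)}^2 = 25*π

u'(x) = -5*sin(x).
Expand u² and (u')² and integrate term by term on (0, π), using: for integers n ≥ 1, ∫_0^π sin²(nx) dx = ∫_0^π cos²(nx) dx = π/2; for n ≠ n', ∫_0^π sin(nx)sin(n'x) dx = ∫_0^π cos(nx)cos(n'x) dx = 0; and by product-to-sum, ∫_0^π sin(nx)cos(n'x) dx = ½∫_0^π [sin((n+n')x) + sin((n−n')x)] dx, which is 0 when n+n' is even and 2n/(n²−n'²) when n+n' is odd (it need not vanish on (0, π)).
  u² squared terms: (5)²·∫cos(x)² dx = 25·π/2 = 25*π/2.
  So ∫_0^π u² dx = 25*π/2.
  (u')² squared terms: (-5)²·∫sin(x)² dx = 25·π/2 = 25*π/2.
  So ∫_0^π (u')² dx = 25*π/2.
||u||_{H^1}^2 = (25*π/2) + (25*π/2) = 25*π.


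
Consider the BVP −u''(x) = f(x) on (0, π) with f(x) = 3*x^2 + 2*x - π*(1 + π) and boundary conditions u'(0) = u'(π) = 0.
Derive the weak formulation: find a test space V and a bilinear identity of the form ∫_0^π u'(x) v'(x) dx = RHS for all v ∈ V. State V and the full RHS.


V = H^1(0, π) (no boundary constraint on v; u is determined up to an additive constant); weak form: ∫_0^π u'v' dx = ∫_0^π (3*x^2 + 2*x - π*(1 + π)) v dx for all v ∈ V.

Multiply both sides by a test function v and integrate from 0 to π:
  ∫_0^π −u''(x) v(x) dx = ∫_0^π f(x) v(x) dx.
Integrate the LHS by parts once:
  ∫_0^π −u'' v dx = −[u'(x) v(x)]_0^π + ∫_0^π u'(x) v'(x) dx.
Thus ∫_0^π u'(x) v'(x) dx = ∫_0^π f(x) v(x) dx + [u'(x) v(x)]_0^π.
Choose V so that boundary terms are either known or forced to vanish.
u has homogeneous Neumann: u'(0) = u'(π) = 0. So [u' v]_0^π = 0·v(π) − 0·v(0) = 0 for any v; take V = H^1(0, π).
Weak formulation: find u (satisfying any essential BC) such that ∫_0^π u'(x) v'(x) dx = ∫_0^π f v dx for all v ∈ V (homogeneous Neumann, so boundary terms vanish).
Substituting f(x) = 3*x^2 + 2*x - π*(1 + π), the right-hand side is ∫_0^π (3*x^2 + 2*x - π*(1 + π)) v dx.
Compatibility check (pure Neumann): taking v ≡ 1 ∈ V gives 0 = ∫_0^π f dx + (0) − (0), i.e. ∫_0^π f dx must equal u'(0) − u'(π) = 0. Indeed ∫_0^π (3*x^2 + 2*x - π*(1 + π)) dx = 0, so the data are compatible. The solution is then unique only up to an additive constant (fix it e.g. by requiring ∫_0^π u dx = 0).


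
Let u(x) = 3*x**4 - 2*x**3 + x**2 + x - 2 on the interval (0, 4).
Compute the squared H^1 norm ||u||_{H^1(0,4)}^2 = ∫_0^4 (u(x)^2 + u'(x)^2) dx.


||u||_{H^1}^2 = 6628588/15

The H^1 norm (squared) on an interval (0, L) is
  ||u||_{H^1}^2 = ∫_0^L u(x)^2 dx + ∫_0^L u'(x)^2 dx.
Compute u'(x) = 12*x**3 - 6*x**2 + 2*x + 1.
Then u(x)^2 = 9*x**8 - 12*x**7 + 10*x**6 + 2*x**5 - 15*x**4 + 10*x**3 - 3*x**2 - 4*x + 4 and u'(x)^2 = 144*x**6 - 144*x**5 + 84*x**4 - 8*x**2 + 4*x + 1.
Integrate each monomial from 0 to 4 using ∫_0^4 c·x^n dx = c·4^(n+1)/(n+1):
  ∫_0^4 u(x)^2 dx = ∫_0^4 (9*x^8 - 12*x^7 + 10*x^6 + 2*x^5 - 15*x^4 + 10*x^3 - 3*x^2 - 4*x + 4) dx. Term by term:
    ∫_0^4 9*x^8 dx = 262144;  ∫_0^4 -12*x^7 dx = -98304;  ∫_0^4 10*x^6 dx = 163840/7;
    ∫_0^4 2*x^5 dx = 4096/3;  ∫_0^4 -15*x^4 dx = -3072;  ∫_0^4 10*x^3 dx = 640;
    ∫_0^4 -3*x^2 dx = -64;  ∫_0^4 -4*x dx = -32;  ∫_0^4 4 dx = 16.
  Sum: 262144 − 98304 + 163840/7 + 4096/3 − 3072 + 640 − 64 − 32 + 16 = 3908080/21.
  ∫_0^4 u'(x)^2 dx = ∫_0^4 (144*x^6 - 144*x^5 + 84*x^4 - 8*x^2 + 4*x + 1) dx. Term by term:
    ∫_0^4 144*x^6 dx = 2359296/7;  ∫_0^4 -144*x^5 dx = -98304;  ∫_0^4 84*x^4 dx = 86016/5;
    ∫_0^4 -8*x^2 dx = -512/3;  ∫_0^4 4*x dx = 32;  ∫_0^4 1 dx = 4.
  Sum: 2359296/7 − 98304 + 86016/5 − 512/3 + 32 + 4 = 26859716/105.
Adding: ||u||_{H^1}^2 = 3908080/21 + 26859716/105 = 6628588/15.


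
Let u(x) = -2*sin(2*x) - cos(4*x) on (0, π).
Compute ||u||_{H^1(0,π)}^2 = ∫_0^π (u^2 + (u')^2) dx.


||u||_{H^1(0,π)}^2 = 37*π/2

u'(x) = 4*sin(4*x) - 4*cos(2*x).
Expand u² and (u')² and integrate term by term on (0, π), using: for integers n ≥ 1, ∫_0^π sin²(nx) dx = ∫_0^π cos²(nx) dx = π/2; for n ≠ n', ∫_0^π sin(nx)sin(n'x) dx = ∫_0^π cos(nx)cos(n'x) dx = 0; and by product-to-sum, ∫_0^π sin(nx)cos(n'x) dx = ½∫_0^π [sin((n+n')x) + sin((n−n')x)] dx, which is 0 when n+n' is even and 2n/(n²−n'²) when n+n' is odd (it need not vanish on (0, π)).
  u² squared terms: (-1)²·∫cos(4x)² dx = 1·π/2 = π/2;  (-2)²·∫sin(2x)² dx = 4·π/2 = 2*π.
  u² cross terms: 2·(-1)·(-2)·∫cos(4x)·sin(2x) dx = 4·(0) = 0.
  So ∫_0^π u² dx = π/2 + 2*π + 0 = 5*π/2.
  (u')² squared terms: (-4)²·∫cos(2x)² dx = 16·π/2 = 8*π;  (4)²·∫sin(4x)² dx = 16·π/2 = 8*π.
  (u')² cross terms: 2·(-4)·(4)·∫cos(2x)·sin(4x) dx = -32·(0) = 0.
  So ∫_0^π (u')² dx = 8*π + 8*π + 0 = 16*π.
||u||_{H^1}^2 = (5*π/2) + (16*π) = 37*π/2.


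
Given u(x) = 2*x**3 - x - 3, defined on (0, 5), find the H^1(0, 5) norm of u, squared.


||u||_{H^1}^2 = 1311125/21

The H^1 norm (squared) on an interval (0, L) is
  ||u||_{H^1}^2 = ∫_0^L u(x)^2 dx + ∫_0^L u'(x)^2 dx.
Compute u'(x) = 6*x**2 - 1.
Then u(x)^2 = 4*x**6 - 4*x**4 - 12*x**3 + x**2 + 6*x + 9 and u'(x)^2 = 36*x**4 - 12*x**2 + 1.
Integrate each monomial from 0 to 5 using ∫_0^5 c·x^n dx = c·5^(n+1)/(n+1):
  ∫_0^5 u(x)^2 dx = ∫_0^5 (4*x^6 - 4*x^4 - 12*x^3 + x^2 + 6*x + 9) dx. Term by term:
    ∫_0^5 4*x^6 dx = 312500/7;  ∫_0^5 -4*x^4 dx = -2500;  ∫_0^5 -12*x^3 dx = -1875;
    ∫_0^5 x^2 dx = 125/3;  ∫_0^5 6*x dx = 75;  ∫_0^5 9 dx = 45.
  Sum: 312500/7 − 2500 − 1875 + 125/3 + 75 + 45 = 849020/21.
  ∫_0^5 u'(x)^2 dx = ∫_0^5 (36*x^4 - 12*x^2 + 1) dx. Term by term:
    ∫_0^5 36*x^4 dx = 22500;  ∫_0^5 -12*x^2 dx = -500;  ∫_0^5 1 dx = 5.
  Sum: 22500 − 500 + 5 = 22005.
Adding: ||u||_{H^1}^2 = 849020/21 + 22005 = 1311125/21.


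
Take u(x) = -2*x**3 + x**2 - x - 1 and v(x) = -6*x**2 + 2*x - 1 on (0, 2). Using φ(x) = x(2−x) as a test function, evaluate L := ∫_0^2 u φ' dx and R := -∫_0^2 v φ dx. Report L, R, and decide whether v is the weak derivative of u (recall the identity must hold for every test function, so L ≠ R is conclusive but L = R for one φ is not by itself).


LHS = 124/15, RHS = 124/15. Yes, v = u' weakly.

u(x) = -2*x**3 + x**2 - x - 1, classical derivative u'(x) = -6*x**2 + 2*x - 1.
φ(x) = x(2−x), so φ'(x) = 2 - 2*x.
Note φ(0) = φ(2) = 0, so the boundary term u·φ vanishes.
LHS = ∫_0^2 u(x) φ'(x) dx = ∫_0^2 (4*x^4 - 6*x^3 + 4*x^2 - 2) dx. Term by term:
  ∫_0^2 4*x^4 dx = 128/5;  ∫_0^2 -6*x^3 dx = -24;  ∫_0^2 4*x^2 dx = 32/3;
  ∫_0^2 -2 dx = -4.
Sum: 128/5 − 24 + 32/3 − 4 = 124/15.
So LHS = 124/15.
∫_0^2 v(x) φ(x) dx = ∫_0^2 (6*x^4 - 14*x^3 + 5*x^2 - 2*x) dx. Term by term:
  ∫_0^2 6*x^4 dx = 192/5;  ∫_0^2 -14*x^3 dx = -56;  ∫_0^2 5*x^2 dx = 40/3;
  ∫_0^2 -2*x dx = -4.
Sum: 192/5 − 56 + 40/3 − 4 = -124/15.
So RHS = -∫_0^2 v(x) φ(x) dx = 124/15.
LHS = RHS, so the identity holds for this test φ.
Moreover u is smooth here and v(x) = u'(x) = -6*x**2 + 2*x - 1 pointwise, so the identity holds for every test function. Hence v is the weak derivative of u.
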